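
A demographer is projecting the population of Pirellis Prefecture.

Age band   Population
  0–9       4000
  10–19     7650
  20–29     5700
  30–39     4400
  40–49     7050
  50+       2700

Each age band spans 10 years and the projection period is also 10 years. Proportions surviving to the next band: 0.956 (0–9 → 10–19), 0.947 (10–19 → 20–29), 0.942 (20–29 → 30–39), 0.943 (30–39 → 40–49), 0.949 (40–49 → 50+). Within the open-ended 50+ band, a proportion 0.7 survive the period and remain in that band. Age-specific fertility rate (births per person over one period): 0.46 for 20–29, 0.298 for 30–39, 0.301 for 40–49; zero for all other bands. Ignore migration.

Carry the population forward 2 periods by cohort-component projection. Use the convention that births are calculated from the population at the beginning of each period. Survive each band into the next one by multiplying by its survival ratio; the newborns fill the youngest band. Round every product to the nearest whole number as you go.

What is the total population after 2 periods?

37423

Period 1.
Births: 5700 × 0.46 = 2622  |  4400 × 0.298 = 1311  |  7050 × 0.301 = 2122 → total 6055
10–19: 4000 × 0.956 = 3824
20–29: 7650 × 0.947 = 7245
30–39: 5700 × 0.942 = 5369
40–49: 4400 × 0.943 = 4149
50+: 7050 × 0.949 + 2700 × 0.7 = 6690 + 1890 = 8580
End of period: [6055, 3824, 7245, 5369, 4149, 8580]
Period 2.
Births: 7245 × 0.46 = 3333  |  5369 × 0.298 = 1600  |  4149 × 0.301 = 1249 → total 6182
10–19: 6055 × 0.956 = 5789
20–29: 3824 × 0.947 = 3621
30–39: 7245 × 0.942 = 6825
40–49: 5369 × 0.943 = 5063
50+: 4149 × 0.949 + 8580 × 0.7 = 3937 + 6006 = 9943
End of period: [6182, 5789, 3621, 6825, 5063, 9943]
Total after period 2: 6182 + 5789 + 3621 + 6825 + 5063 + 9943 = 37423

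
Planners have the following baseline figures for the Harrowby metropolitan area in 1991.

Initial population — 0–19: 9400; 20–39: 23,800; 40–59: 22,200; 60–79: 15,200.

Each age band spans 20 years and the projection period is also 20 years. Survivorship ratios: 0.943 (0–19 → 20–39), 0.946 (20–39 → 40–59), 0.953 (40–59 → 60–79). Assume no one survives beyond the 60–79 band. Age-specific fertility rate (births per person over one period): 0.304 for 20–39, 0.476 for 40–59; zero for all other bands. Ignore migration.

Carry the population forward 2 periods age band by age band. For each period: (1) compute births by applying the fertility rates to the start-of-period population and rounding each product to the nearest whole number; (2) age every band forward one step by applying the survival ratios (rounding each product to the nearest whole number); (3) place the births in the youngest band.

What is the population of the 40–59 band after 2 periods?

8385

[period 1]
Births: 23800 × 0.304 = 7235 ; 22200 × 0.476 = 10567 → total 17802
20–39: 9400 × 0.943 = 8864
40–59: 23800 × 0.946 = 22515
60–79: 22200 × 0.953 = 21157
Population now: 0–19=17802, 20–39=8864, 40–59=22515, 60–79=21157
[period 2]
Births: 8864 × 0.304 = 2695 ; 22515 × 0.476 = 10717 → total 13412
20–39: 17802 × 0.943 = 16787
40–59: 8864 × 0.946 = 8385
60–79: 22515 × 0.953 = 21457
Population now: 0–19=13412, 20–39=16787, 40–59=8385, 60–79=21457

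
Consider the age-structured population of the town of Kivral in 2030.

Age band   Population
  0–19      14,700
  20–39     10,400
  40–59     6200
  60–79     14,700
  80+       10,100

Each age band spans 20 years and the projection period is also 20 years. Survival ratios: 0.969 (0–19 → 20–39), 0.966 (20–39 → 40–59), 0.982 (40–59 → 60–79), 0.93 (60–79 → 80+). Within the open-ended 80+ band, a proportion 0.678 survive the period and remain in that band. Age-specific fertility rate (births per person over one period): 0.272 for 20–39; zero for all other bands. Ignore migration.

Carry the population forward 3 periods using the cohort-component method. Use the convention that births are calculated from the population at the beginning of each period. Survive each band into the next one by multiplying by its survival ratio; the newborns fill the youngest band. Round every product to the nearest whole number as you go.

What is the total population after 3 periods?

43105

After projecting period 1:
Births: 10400 × 0.272 = 2829
20–39: 14700 × 0.969 = 14244
40–59: 10400 × 0.966 = 10046
60–79: 6200 × 0.982 = 6088
80+: 14700 × 0.93 + 10100 × 0.678 = 13671 + 6848 = 20519
→ [2829, 14244, 10046, 6088, 20519]
After projecting period 2:
Births: 14244 × 0.272 = 3874
20–39: 2829 × 0.969 = 2741
40–59: 14244 × 0.966 = 13760
60–79: 10046 × 0.982 = 9865
80+: 6088 × 0.93 + 20519 × 0.678 = 5662 + 13912 = 19574
→ [3874, 2741, 13760, 9865, 19574]
After projecting period 3:
Births: 2741 × 0.272 = 746
20–39: 3874 × 0.969 = 3754
40–59: 2741 × 0.966 = 2648
60–79: 13760 × 0.982 = 13512
80+: 9865 × 0.93 + 19574 × 0.678 = 9174 + 13271 = 22445
→ [746, 3754, 2648, 13512, 22445]
Total after period 3: 746 + 3754 + 2648 + 13512 + 22445 = 43105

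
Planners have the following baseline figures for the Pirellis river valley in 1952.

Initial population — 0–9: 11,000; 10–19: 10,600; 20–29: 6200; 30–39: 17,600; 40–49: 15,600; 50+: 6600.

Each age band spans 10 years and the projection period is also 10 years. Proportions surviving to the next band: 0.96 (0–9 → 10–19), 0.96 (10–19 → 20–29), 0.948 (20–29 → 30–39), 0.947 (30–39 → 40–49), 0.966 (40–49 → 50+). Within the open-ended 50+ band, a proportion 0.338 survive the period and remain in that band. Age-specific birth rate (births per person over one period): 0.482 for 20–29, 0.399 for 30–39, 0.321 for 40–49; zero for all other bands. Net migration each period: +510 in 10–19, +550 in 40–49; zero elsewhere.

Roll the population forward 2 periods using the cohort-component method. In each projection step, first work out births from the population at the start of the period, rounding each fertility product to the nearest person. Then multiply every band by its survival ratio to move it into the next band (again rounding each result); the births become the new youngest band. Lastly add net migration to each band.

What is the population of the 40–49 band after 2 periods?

After projecting period 1:
Births: 6200 × 0.482 = 2988  |  17600 × 0.399 = 7022  |  15600 × 0.321 = 5008 → total 15018
10–19: 11000 × 0.96 = 10560
20–29: 10600 × 0.96 = 10176
30–39: 6200 × 0.948 = 5878
40–49: 17600 × 0.947 = 16667
50+: 15600 × 0.966 + 6600 × 0.338 = 15070 + 2231 = 17301
Net migration: 10–19 + 510 → 11070; 40–49 + 550 → 17217
Giving 15018 / 11070 / 10176 / 5878 / 17217 / 17301.
After projecting period 2:
Births: 10176 × 0.482 = 4905  |  5878 × 0.399 = 2345  |  17217 × 0.321 = 5527 → total 12777
10–19: 15018 × 0.96 = 14417
20–29: 11070 × 0.96 = 10627
30–39: 10176 × 0.948 = 9647
40–49: 5878 × 0.947 = 5566
50+: 17217 × 0.966 + 17301 × 0.338 = 16632 + 5848 = 22480
Net migration: 10–19 + 510 → 14927; 40–49 + 550 → 6116
Giving 12777 / 14927 / 10627 / 9647 / 6116 / 22480.

6116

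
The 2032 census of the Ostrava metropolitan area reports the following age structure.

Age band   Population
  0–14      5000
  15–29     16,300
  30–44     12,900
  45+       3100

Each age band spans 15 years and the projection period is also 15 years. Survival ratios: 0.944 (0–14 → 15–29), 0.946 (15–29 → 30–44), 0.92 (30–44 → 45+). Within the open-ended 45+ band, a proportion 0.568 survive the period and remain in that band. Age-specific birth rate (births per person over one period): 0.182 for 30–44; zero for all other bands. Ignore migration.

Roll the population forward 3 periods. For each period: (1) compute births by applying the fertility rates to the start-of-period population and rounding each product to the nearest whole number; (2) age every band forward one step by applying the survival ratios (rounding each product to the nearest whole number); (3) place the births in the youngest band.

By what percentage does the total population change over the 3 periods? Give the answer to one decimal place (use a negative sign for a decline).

Period 1:
Births: 12900 × 0.182 = 2348
15–29: 5000 × 0.944 = 4720
30–44: 16300 × 0.946 = 15420
45+: 12900 × 0.92 + 3100 × 0.568 = 11868 + 1761 = 13629
Population now: 0–14=2348, 15–29=4720, 30–44=15420, 45+=13629
Period 2:
Births: 15420 × 0.182 = 2806
15–29: 2348 × 0.944 = 2217
30–44: 4720 × 0.946 = 4465
45+: 15420 × 0.92 + 13629 × 0.568 = 14186 + 7741 = 21927
Population now: 0–14=2806, 15–29=2217, 30–44=4465, 45+=21927
Period 3:
Births: 4465 × 0.182 = 813
15–29: 2806 × 0.944 = 2649
30–44: 2217 × 0.946 = 2097
45+: 4465 × 0.92 + 21927 × 0.568 = 4108 + 12455 = 16563
Population now: 0–14=813, 15–29=2649, 30–44=2097, 45+=16563
Total: 37300 → 22122; change = -15178; percentage change = -40.7%

-40.7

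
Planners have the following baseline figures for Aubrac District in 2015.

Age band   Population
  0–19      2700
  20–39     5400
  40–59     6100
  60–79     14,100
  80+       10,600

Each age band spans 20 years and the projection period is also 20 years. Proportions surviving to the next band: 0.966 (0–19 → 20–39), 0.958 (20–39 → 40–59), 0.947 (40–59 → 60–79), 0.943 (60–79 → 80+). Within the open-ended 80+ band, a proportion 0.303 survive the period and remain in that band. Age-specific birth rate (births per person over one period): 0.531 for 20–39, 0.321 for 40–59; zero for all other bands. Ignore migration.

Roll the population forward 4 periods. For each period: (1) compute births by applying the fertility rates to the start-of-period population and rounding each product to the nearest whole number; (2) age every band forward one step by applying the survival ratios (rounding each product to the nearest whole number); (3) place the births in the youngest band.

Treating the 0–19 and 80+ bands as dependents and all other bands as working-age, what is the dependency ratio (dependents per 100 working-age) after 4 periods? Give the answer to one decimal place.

Numbering the bands 1..5 from youngest to oldest:
Period 1:
Births: 5400 × 0.531 = 2867 ; 6100 × 0.321 = 1958 → total 4825
Band 2: 2700 × 0.966 = 2608
Band 3: 5400 × 0.958 = 5173
Band 4: 6100 × 0.947 = 5777
Band 5: 14100 × 0.943 + 10600 × 0.303 = 13296 + 3212 = 16508
→ [4825, 2608, 5173, 5777, 16508]
Period 2:
Births: 2608 × 0.531 = 1385 ; 5173 × 0.321 = 1661 → total 3046
Band 2: 4825 × 0.966 = 4661
Band 3: 2608 × 0.958 = 2498
Band 4: 5173 × 0.947 = 4899
Band 5: 5777 × 0.943 + 16508 × 0.303 = 5448 + 5002 = 10450
→ [3046, 4661, 2498, 4899, 10450]
Period 3:
Births: 4661 × 0.531 = 2475 ; 2498 × 0.321 = 802 → total 3277
Band 2: 3046 × 0.966 = 2942
Band 3: 4661 × 0.958 = 4465
Band 4: 2498 × 0.947 = 2366
Band 5: 4899 × 0.943 + 10450 × 0.303 = 4620 + 3166 = 7786
→ [3277, 2942, 4465, 2366, 7786]
Period 4:
Births: 2942 × 0.531 = 1562 ; 4465 × 0.321 = 1433 → total 2995
Band 2: 3277 × 0.966 = 3166
Band 3: 2942 × 0.958 = 2818
Band 4: 4465 × 0.947 = 4228
Band 5: 2366 × 0.943 + 7786 × 0.303 = 2231 + 2359 = 4590
→ [2995, 3166, 2818, 4228, 4590]
Dependents (band 0–19 + band 80+) = 2995 + 4590 = 7585; working-age = 10212; ratio = 7585/10212 × 100 = 74.3

74.3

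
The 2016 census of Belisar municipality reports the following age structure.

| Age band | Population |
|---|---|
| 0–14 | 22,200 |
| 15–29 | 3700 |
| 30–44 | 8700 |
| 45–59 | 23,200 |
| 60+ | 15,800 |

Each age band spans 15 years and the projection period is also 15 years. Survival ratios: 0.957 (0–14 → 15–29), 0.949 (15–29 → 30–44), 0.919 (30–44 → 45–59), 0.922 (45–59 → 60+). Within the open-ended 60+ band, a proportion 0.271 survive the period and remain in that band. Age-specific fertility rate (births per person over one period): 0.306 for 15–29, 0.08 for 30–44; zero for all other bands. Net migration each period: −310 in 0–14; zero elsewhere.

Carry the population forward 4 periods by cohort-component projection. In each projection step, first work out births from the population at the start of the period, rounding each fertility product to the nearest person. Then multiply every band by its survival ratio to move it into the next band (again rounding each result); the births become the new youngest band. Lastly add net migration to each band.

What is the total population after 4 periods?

29456

Numbering the groups 1..5 from youngest to oldest:
Period 1.
Births: 3700 × 0.306 = 1132  |  8700 × 0.08 = 696 → 1828
Group 2: 22200 × 0.957 = 21245
Group 3: 3700 × 0.949 = 3511
Group 4: 8700 × 0.919 = 7995
Group 5: 23200 × 0.922 + 15800 × 0.271 = 21390 + 4282 = 25672
Net migration: Group 1 − 310 → 1518
Giving 1518 / 21245 / 3511 / 7995 / 25672.
Period 2.
Births: 21245 × 0.306 = 6501  |  3511 × 0.08 = 281 → 6782
Group 2: 1518 × 0.957 = 1453
Group 3: 21245 × 0.949 = 20162
Group 4: 3511 × 0.919 = 3227
Group 5: 7995 × 0.922 + 25672 × 0.271 = 7371 + 6957 = 14328
Net migration: Group 1 − 310 → 6472
Giving 6472 / 1453 / 20162 / 3227 / 14328.
Period 3.
Births: 1453 × 0.306 = 445  |  20162 × 0.08 = 1613 → 2058
Group 2: 6472 × 0.957 = 6194
Group 3: 1453 × 0.949 = 1379
Group 4: 20162 × 0.919 = 18529
Group 5: 3227 × 0.922 + 14328 × 0.271 = 2975 + 3883 = 6858
Net migration: Group 1 − 310 → 1748
Giving 1748 / 6194 / 1379 / 18529 / 6858.
Period 4.
Births: 6194 × 0.306 = 1895  |  1379 × 0.08 = 110 → 2005
Group 2: 1748 × 0.957 = 1673
Group 3: 6194 × 0.949 = 5878
Group 4: 1379 × 0.919 = 1267
Group 5: 18529 × 0.922 + 6858 × 0.271 = 17084 + 1859 = 18943
Net migration: Group 1 − 310 → 1695
Giving 1695 / 1673 / 5878 / 1267 / 18943.
Total after period 4: 1695 + 1673 + 5878 + 1267 + 18943 = 29456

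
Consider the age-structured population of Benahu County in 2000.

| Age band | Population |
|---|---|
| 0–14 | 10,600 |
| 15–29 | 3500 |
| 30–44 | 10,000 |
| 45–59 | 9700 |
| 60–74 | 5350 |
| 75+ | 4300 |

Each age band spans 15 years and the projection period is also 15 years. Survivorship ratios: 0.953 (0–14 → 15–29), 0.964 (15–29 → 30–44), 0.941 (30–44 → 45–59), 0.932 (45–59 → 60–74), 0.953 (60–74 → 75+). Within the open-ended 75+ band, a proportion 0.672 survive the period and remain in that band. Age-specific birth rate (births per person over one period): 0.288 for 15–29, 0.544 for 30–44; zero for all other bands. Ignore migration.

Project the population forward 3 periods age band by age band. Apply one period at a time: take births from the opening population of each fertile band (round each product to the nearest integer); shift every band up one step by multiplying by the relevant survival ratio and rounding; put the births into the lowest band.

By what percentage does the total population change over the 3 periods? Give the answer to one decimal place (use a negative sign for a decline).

9.1

— Period 1 —
Births: 3500 × 0.288 = 1008 ; 10000 × 0.544 = 5440 ⇒ total 6448
15–29: 10600 × 0.953 = 10102
30–44: 3500 × 0.964 = 3374
45–59: 10000 × 0.941 = 9410
60–74: 9700 × 0.932 = 9040
75+: 5350 × 0.953 + 4300 × 0.672 = 5099 + 2890 = 7989
End of period: [6448, 10102, 3374, 9410, 9040, 7989]
— Period 2 —
Births: 10102 × 0.288 = 2909 ; 3374 × 0.544 = 1835 ⇒ total 4744
15–29: 6448 × 0.953 = 6145
30–44: 10102 × 0.964 = 9738
45–59: 3374 × 0.941 = 3175
60–74: 9410 × 0.932 = 8770
75+: 9040 × 0.953 + 7989 × 0.672 = 8615 + 5369 = 13984
End of period: [4744, 6145, 9738, 3175, 8770, 13984]
— Period 3 —
Births: 6145 × 0.288 = 1770 ; 9738 × 0.544 = 5297 ⇒ total 7067
15–29: 4744 × 0.953 = 4521
30–44: 6145 × 0.964 = 5924
45–59: 9738 × 0.941 = 9163
60–74: 3175 × 0.932 = 2959
75+: 8770 × 0.953 + 13984 × 0.672 = 8358 + 9397 = 17755
End of period: [7067, 4521, 5924, 9163, 2959, 17755]
Total: 43450 → 47389; change = 3939; percentage change = 9.1%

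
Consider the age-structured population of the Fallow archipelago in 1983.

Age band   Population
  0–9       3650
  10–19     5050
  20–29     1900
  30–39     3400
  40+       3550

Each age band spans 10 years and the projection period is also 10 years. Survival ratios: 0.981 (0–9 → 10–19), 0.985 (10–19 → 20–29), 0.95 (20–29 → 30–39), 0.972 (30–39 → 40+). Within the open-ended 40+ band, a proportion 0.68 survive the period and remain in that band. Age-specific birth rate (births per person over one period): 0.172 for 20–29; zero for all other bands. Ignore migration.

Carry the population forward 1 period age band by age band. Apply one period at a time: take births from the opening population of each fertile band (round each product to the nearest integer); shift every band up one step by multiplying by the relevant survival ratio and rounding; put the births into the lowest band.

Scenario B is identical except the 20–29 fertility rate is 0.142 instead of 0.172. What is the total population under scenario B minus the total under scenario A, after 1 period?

Period 1.
Births: 1900 * 0.172 = 327
10–19: 3650 * 0.981 = 3581
20–29: 5050 * 0.985 = 4974
30–39: 1900 * 0.95 = 1805
40+: 3400 * 0.972 + 3550 * 0.68 = 3305 + 2414 = 5719
Population now: 0–9=327, 10–19=3581, 20–29=4974, 30–39=1805, 40+=5719
Scenario A total after 1 period: 16406
Scenario B projection —
Period 1.
Births: 1900 * 0.142 = 270
10–19: 3650 * 0.981 = 3581
20–29: 5050 * 0.985 = 4974
30–39: 1900 * 0.95 = 1805
40+: 3400 * 0.972 + 3550 * 0.68 = 3305 + 2414 = 5719
Population now: 0–9=270, 10–19=3581, 20–29=4974, 30–39=1805, 40+=5719
Scenario B total after 1 period: 16349
Difference B − A = 16349 − 16406 = -57

-57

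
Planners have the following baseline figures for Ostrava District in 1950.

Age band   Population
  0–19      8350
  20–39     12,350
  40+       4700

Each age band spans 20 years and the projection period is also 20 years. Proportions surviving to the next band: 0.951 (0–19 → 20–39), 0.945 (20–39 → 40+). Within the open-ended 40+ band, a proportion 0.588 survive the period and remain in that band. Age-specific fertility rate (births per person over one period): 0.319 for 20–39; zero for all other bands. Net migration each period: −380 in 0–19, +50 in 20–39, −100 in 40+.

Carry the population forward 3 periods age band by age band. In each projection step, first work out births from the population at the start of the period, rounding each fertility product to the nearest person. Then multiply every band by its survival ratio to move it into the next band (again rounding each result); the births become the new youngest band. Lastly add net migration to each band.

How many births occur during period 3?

1096

— Period 1 —
Births: 12350 × 0.319 = 3940
20–39: 8350 × 0.951 = 7941
40+: 12350 × 0.945 + 4700 × 0.588 = 11671 + 2764 = 14435
Net migration: 0–19 − 380 → 3560; 20–39 + 50 → 7991; 40+ − 100 → 14335
Giving 3560 / 7991 / 14335.
— Period 2 —
Births: 7991 × 0.319 = 2549
20–39: 3560 × 0.951 = 3386
40+: 7991 × 0.945 + 14335 × 0.588 = 7551 + 8429 = 15980
Net migration: 0–19 − 380 → 2169; 20–39 + 50 → 3436; 40+ − 100 → 15880
Giving 2169 / 3436 / 15880.
— Period 3 —
Births: 3436 × 0.319 = 1096
20–39: 2169 × 0.951 = 2063
40+: 3436 × 0.945 + 15880 × 0.588 = 3247 + 9337 = 12584
Net migration: 0–19 − 380 → 716; 20–39 + 50 → 2113; 40+ − 100 → 12484
Giving 716 / 2113 / 12484.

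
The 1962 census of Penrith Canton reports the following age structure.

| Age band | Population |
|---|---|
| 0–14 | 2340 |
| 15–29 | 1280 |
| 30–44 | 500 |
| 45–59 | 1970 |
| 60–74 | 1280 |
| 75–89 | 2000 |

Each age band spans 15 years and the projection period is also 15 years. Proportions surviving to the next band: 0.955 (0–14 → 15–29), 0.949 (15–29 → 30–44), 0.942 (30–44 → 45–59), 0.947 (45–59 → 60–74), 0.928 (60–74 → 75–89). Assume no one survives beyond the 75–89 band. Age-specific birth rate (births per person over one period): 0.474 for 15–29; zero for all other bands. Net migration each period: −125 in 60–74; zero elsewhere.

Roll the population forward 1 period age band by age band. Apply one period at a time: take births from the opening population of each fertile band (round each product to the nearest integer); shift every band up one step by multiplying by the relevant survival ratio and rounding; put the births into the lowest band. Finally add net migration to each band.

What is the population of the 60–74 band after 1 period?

Numbering the groups 1..6 from youngest to oldest:
— Period 1 —
Births: 1280 × 0.474 = 607
Group 2: 2340 × 0.955 = 2235
Group 3: 1280 × 0.949 = 1215
Group 4: 500 × 0.942 = 471
Group 5: 1970 × 0.947 = 1866
Group 6: 1280 × 0.928 = 1188
Net migration: Group 5 − 125 → 1741
Population now: 0–14=607, 15–29=2235, 30–44=1215, 45–59=471, 60–74=1741, 75–89=1188

1741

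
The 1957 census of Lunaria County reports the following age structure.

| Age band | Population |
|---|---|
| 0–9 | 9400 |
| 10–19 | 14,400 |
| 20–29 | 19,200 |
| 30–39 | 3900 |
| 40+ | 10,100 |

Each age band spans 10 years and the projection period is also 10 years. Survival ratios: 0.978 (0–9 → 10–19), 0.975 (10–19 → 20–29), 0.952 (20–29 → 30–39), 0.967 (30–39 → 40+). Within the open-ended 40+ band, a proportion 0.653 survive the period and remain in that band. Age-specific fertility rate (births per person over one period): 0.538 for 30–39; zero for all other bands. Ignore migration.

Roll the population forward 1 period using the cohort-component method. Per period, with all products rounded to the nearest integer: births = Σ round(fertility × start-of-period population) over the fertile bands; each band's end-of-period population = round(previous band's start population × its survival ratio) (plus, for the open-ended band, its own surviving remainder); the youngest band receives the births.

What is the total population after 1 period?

After projecting period 1:
Births: 3900 × 0.538 = 2098
10–19: 9400 × 0.978 = 9193
20–29: 14400 × 0.975 = 14040
30–39: 19200 × 0.952 = 18278
40+: 3900 × 0.967 + 10100 × 0.653 = 3771 + 6595 = 10366
End of period: [2098, 9193, 14040, 18278, 10366]
Total after period 1: 2098 + 9193 + 14040 + 18278 + 10366 = 53975

53975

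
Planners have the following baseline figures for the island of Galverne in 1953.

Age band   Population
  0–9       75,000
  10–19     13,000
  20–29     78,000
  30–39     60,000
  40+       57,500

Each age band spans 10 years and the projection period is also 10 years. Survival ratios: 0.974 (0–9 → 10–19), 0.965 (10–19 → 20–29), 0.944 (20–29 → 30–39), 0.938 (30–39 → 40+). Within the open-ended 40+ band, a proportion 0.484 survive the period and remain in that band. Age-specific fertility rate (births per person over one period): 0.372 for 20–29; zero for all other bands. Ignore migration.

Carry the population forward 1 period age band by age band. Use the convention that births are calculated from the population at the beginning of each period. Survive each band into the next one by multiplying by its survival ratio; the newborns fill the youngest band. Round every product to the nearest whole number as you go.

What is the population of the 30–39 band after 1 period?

73632

— Period 1 —
Births: 78000 × 0.372 = 29016
10–19: 75000 × 0.974 = 73050
20–29: 13000 × 0.965 = 12545
30–39: 78000 × 0.944 = 73632
40+: 60000 × 0.938 + 57500 × 0.484 = 56280 + 27830 = 84110
Population now: 0–9=29016, 10–19=73050, 20–29=12545, 30–39=73632, 40+=84110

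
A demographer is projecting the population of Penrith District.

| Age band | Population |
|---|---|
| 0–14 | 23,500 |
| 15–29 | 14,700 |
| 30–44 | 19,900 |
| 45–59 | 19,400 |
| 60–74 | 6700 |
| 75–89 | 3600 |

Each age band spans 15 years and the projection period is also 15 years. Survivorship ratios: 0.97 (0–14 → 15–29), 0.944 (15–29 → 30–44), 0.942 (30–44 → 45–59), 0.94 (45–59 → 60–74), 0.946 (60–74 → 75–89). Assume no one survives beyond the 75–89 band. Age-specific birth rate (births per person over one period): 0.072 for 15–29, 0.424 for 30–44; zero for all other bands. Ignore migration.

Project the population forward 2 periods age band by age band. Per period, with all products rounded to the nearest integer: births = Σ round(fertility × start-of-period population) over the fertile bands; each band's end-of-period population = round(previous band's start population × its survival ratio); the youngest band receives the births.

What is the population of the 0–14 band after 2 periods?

Numbering the bands 1..6 from youngest to oldest:
[period 1]
Births: 14700 × 0.072 = 1058  |  19900 × 0.424 = 8438 ⇒ total 9496
Band 2: 23500 × 0.97 = 22795
Band 3: 14700 × 0.944 = 13877
Band 4: 19900 × 0.942 = 18746
Band 5: 19400 × 0.94 = 18236
Band 6: 6700 × 0.946 = 6338
→ [9496, 22795, 13877, 18746, 18236, 6338]
[period 2]
Births: 22795 × 0.072 = 1641  |  13877 × 0.424 = 5884 ⇒ total 7525
Band 2: 9496 × 0.97 = 9211
Band 3: 22795 × 0.944 = 21518
Band 4: 13877 × 0.942 = 13072
Band 5: 18746 × 0.94 = 17621
Band 6: 18236 × 0.946 = 17251
→ [7525, 9211, 21518, 13072, 17621, 17251]

7525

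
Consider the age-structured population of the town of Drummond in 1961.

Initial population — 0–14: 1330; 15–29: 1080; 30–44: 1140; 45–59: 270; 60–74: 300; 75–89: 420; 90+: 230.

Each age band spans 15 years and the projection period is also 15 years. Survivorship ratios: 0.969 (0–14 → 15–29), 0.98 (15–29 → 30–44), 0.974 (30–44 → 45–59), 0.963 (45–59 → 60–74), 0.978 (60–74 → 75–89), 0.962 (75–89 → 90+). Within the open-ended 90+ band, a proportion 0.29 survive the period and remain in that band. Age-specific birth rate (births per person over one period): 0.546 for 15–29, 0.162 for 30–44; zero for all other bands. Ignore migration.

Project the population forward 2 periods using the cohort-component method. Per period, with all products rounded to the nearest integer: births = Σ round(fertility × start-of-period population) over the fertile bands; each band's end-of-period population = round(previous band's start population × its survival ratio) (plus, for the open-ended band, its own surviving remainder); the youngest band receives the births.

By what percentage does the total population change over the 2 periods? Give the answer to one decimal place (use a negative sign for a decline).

— Period 1 —
Births: 1080 * 0.546 = 590, 1140 * 0.162 = 185 ⇒ total 775
15–29: 1330 * 0.969 = 1289
30–44: 1080 * 0.98 = 1058
45–59: 1140 * 0.974 = 1110
60–74: 270 * 0.963 = 260
75–89: 300 * 0.978 = 293
90+: 420 * 0.962 + 230 * 0.29 = 404 + 67 = 471
→ [775, 1289, 1058, 1110, 260, 293, 471]
— Period 2 —
Births: 1289 * 0.546 = 704, 1058 * 0.162 = 171 ⇒ total 875
15–29: 775 * 0.969 = 751
30–44: 1289 * 0.98 = 1263
45–59: 1058 * 0.974 = 1030
60–74: 1110 * 0.963 = 1069
75–89: 260 * 0.978 = 254
90+: 293 * 0.962 + 471 * 0.29 = 282 + 137 = 419
→ [875, 751, 1263, 1030, 1069, 254, 419]
Total: 4770 → 5661; change = 891; percentage change = 18.7%

18.7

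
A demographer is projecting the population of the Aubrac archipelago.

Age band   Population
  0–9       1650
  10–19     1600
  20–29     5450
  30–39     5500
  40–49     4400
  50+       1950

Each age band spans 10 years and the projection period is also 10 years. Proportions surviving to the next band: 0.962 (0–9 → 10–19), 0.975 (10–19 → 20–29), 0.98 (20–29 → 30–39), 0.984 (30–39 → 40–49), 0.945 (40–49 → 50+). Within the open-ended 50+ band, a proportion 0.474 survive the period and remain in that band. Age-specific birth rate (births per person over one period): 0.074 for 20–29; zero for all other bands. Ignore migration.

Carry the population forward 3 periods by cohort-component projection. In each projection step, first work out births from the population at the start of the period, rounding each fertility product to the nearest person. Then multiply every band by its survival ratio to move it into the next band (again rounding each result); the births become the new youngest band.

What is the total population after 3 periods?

Call the groups 1 to 6, youngest first.
— Period 1 —
Births: 5450 × 0.074 = 403
Group 2: 1650 × 0.962 = 1587
Group 3: 1600 × 0.975 = 1560
Group 4: 5450 × 0.98 = 5341
Group 5: 5500 × 0.984 = 5412
Group 6: 4400 × 0.945 + 1950 × 0.474 = 4158 + 924 = 5082
Giving 403 / 1587 / 1560 / 5341 / 5412 / 5082.
— Period 2 —
Births: 1560 × 0.074 = 115
Group 2: 403 × 0.962 = 388
Group 3: 1587 × 0.975 = 1547
Group 4: 1560 × 0.98 = 1529
Group 5: 5341 × 0.984 = 5256
Group 6: 5412 × 0.945 + 5082 × 0.474 = 5114 + 2409 = 7523
Giving 115 / 388 / 1547 / 1529 / 5256 / 7523.
— Period 3 —
Births: 1547 × 0.074 = 114
Group 2: 115 × 0.962 = 111
Group 3: 388 × 0.975 = 378
Group 4: 1547 × 0.98 = 1516
Group 5: 1529 × 0.984 = 1505
Group 6: 5256 × 0.945 + 7523 × 0.474 = 4967 + 3566 = 8533
Giving 114 / 111 / 378 / 1516 / 1505 / 8533.
Total after period 3: 114 + 111 + 378 + 1516 + 1505 + 8533 = 12157

12157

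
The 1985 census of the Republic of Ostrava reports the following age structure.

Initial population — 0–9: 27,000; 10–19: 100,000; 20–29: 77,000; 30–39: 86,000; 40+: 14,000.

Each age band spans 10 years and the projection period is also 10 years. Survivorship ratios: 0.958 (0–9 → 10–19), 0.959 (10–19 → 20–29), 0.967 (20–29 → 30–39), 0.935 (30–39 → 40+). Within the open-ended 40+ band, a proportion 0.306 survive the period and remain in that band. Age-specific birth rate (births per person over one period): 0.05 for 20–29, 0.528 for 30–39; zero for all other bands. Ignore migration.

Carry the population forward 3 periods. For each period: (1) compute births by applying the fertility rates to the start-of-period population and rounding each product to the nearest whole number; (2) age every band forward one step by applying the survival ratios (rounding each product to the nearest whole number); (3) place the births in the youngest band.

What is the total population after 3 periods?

277641

Numbering the groups 1..5 from youngest to oldest:
— Period 1 —
Births: 77000 × 0.05 = 3850  |  86000 × 0.528 = 45408 ⇒ total 49258
Group 2: 27000 × 0.958 = 25866
Group 3: 100000 × 0.959 = 95900
Group 4: 77000 × 0.967 = 74459
Group 5: 86000 × 0.935 + 14000 × 0.306 = 80410 + 4284 = 84694
Population now: 0–9=49258, 10–19=25866, 20–29=95900, 30–39=74459, 40+=84694
— Period 2 —
Births: 95900 × 0.05 = 4795  |  74459 × 0.528 = 39314 ⇒ total 44109
Group 2: 49258 × 0.958 = 47189
Group 3: 25866 × 0.959 = 24805
Group 4: 95900 × 0.967 = 92735
Group 5: 74459 × 0.935 + 84694 × 0.306 = 69619 + 25916 = 95535
Population now: 0–9=44109, 10–19=47189, 20–29=24805, 30–39=92735, 40+=95535
— Period 3 —
Births: 24805 × 0.05 = 1240  |  92735 × 0.528 = 48964 ⇒ total 50204
Group 2: 44109 × 0.958 = 42256
Group 3: 47189 × 0.959 = 45254
Group 4: 24805 × 0.967 = 23986
Group 5: 92735 × 0.935 + 95535 × 0.306 = 86707 + 29234 = 115941
Population now: 0–9=50204, 10–19=42256, 20–29=45254, 30–39=23986, 40+=115941
Total after period 3: 50204 + 42256 + 45254 + 23986 + 115941 = 277641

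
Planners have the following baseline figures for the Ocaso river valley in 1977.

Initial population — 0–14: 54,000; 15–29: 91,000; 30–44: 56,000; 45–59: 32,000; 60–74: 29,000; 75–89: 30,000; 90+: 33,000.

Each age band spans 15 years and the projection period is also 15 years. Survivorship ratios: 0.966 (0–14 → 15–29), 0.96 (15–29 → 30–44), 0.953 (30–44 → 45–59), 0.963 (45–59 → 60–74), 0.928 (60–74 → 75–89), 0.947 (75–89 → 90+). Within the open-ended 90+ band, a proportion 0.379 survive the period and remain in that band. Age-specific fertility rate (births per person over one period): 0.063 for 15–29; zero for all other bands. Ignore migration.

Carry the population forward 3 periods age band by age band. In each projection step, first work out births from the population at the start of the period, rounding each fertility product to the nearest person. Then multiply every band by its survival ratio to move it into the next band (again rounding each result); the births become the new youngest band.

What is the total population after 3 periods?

227047

After projecting period 1:
Births: 91000 × 0.063 = 5733
15–29: 54000 × 0.966 = 52164
30–44: 91000 × 0.96 = 87360
45–59: 56000 × 0.953 = 53368
60–74: 32000 × 0.963 = 30816
75–89: 29000 × 0.928 = 26912
90+: 30000 × 0.947 + 33000 × 0.379 = 28410 + 12507 = 40917
End of period: [5733, 52164, 87360, 53368, 30816, 26912, 40917]
After projecting period 2:
Births: 52164 × 0.063 = 3286
15–29: 5733 × 0.966 = 5538
30–44: 52164 × 0.96 = 50077
45–59: 87360 × 0.953 = 83254
60–74: 53368 × 0.963 = 51393
75–89: 30816 × 0.928 = 28597
90+: 26912 × 0.947 + 40917 × 0.379 = 25486 + 15508 = 40994
End of period: [3286, 5538, 50077, 83254, 51393, 28597, 40994]
After projecting period 3:
Births: 5538 × 0.063 = 349
15–29: 3286 × 0.966 = 3174
30–44: 5538 × 0.96 = 5316
45–59: 50077 × 0.953 = 47723
60–74: 83254 × 0.963 = 80174
75–89: 51393 × 0.928 = 47693
90+: 28597 × 0.947 + 40994 × 0.379 = 27081 + 15537 = 42618
End of period: [349, 3174, 5316, 47723, 80174, 47693, 42618]
Total after period 3: 349 + 3174 + 5316 + 47723 + 80174 + 47693 + 42618 = 227047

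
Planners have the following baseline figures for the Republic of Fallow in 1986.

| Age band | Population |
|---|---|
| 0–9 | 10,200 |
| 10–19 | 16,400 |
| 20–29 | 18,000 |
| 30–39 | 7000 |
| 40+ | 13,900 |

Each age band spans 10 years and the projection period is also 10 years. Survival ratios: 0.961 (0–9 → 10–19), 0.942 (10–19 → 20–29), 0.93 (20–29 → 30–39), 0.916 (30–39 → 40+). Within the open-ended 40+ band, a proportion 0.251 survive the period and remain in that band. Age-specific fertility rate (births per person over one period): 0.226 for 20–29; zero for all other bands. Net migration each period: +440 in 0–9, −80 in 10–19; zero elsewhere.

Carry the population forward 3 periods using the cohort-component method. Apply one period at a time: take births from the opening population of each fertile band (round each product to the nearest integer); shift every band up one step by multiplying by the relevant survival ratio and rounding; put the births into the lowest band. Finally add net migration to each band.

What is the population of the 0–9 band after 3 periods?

2510

Numbering the bands 1..5 from youngest to oldest:
[period 1]
Births: 18000 × 0.226 = 4068
Band 2: 10200 × 0.961 = 9802
Band 3: 16400 × 0.942 = 15449
Band 4: 18000 × 0.93 = 16740
Band 5: 7000 × 0.916 + 13900 × 0.251 = 6412 + 3489 = 9901
Net migration: Band 1 + 440 → 4508; Band 2 − 80 → 9722
Giving 4508 / 9722 / 15449 / 16740 / 9901.
[period 2]
Births: 15449 × 0.226 = 3491
Band 2: 4508 × 0.961 = 4332
Band 3: 9722 × 0.942 = 9158
Band 4: 15449 × 0.93 = 14368
Band 5: 16740 × 0.916 + 9901 × 0.251 = 15334 + 2485 = 17819
Net migration: Band 1 + 440 → 3931; Band 2 − 80 → 4252
Giving 3931 / 4252 / 9158 / 14368 / 17819.
[period 3]
Births: 9158 × 0.226 = 2070
Band 2: 3931 × 0.961 = 3778
Band 3: 4252 × 0.942 = 4005
Band 4: 9158 × 0.93 = 8517
Band 5: 14368 × 0.916 + 17819 × 0.251 = 13161 + 4473 = 17634
Net migration: Band 1 + 440 → 2510; Band 2 − 80 → 3698
Giving 2510 / 3698 / 4005 / 8517 / 17634.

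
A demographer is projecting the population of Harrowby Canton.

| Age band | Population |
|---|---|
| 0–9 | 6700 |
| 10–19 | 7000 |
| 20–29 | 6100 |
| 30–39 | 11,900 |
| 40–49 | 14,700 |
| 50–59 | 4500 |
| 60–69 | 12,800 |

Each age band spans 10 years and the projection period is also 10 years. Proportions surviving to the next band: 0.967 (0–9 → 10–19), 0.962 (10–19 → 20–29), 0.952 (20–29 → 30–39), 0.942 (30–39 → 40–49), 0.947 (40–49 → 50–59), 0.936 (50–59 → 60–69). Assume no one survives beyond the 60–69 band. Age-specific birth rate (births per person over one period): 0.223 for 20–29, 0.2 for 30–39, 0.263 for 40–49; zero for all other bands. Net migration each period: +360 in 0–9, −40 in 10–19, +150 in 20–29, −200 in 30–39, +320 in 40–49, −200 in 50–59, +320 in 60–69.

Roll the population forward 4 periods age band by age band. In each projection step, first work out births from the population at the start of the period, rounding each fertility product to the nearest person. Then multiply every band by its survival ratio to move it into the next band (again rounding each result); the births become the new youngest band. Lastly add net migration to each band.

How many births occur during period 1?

7606

Numbering the bands 1..7 from youngest to oldest:
Period 1.
Births: 6100 * 0.223 = 1360, 11900 * 0.2 = 2380, 14700 * 0.263 = 3866 ⇒ total 7606
Band 2: 6700 * 0.967 = 6479
Band 3: 7000 * 0.962 = 6734
Band 4: 6100 * 0.952 = 5807
Band 5: 11900 * 0.942 = 11210
Band 6: 14700 * 0.947 = 13921
Band 7: 4500 * 0.936 = 4212
Net migration: Band 1 + 360 → 7966; Band 2 − 40 → 6439; Band 3 + 150 → 6884; Band 4 − 200 → 5607; Band 5 + 320 → 11530; Band 6 − 200 → 13721; Band 7 + 320 → 4532
End of period: [7966, 6439, 6884, 5607, 11530, 13721, 4532]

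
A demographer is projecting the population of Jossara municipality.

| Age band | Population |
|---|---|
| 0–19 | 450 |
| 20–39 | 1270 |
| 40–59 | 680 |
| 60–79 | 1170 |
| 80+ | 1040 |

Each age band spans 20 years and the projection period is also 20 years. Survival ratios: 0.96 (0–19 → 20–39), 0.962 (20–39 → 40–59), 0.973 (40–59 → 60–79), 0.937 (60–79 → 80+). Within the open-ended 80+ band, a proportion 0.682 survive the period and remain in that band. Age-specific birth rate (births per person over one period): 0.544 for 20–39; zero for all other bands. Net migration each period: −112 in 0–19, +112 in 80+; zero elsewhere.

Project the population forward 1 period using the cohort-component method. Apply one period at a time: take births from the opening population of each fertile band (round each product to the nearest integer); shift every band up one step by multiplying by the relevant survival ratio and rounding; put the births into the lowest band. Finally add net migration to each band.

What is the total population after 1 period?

4812

[period 1]
Births: 1270 * 0.544 = 691
20–39: 450 * 0.96 = 432
40–59: 1270 * 0.962 = 1222
60–79: 680 * 0.973 = 662
80+: 1170 * 0.937 + 1040 * 0.682 = 1096 + 709 = 1805
Net migration: 0–19 − 112 → 579; 80+ + 112 → 1917
End of period: [579, 432, 1222, 662, 1917]
Total after period 1: 579 + 432 + 1222 + 662 + 1917 = 4812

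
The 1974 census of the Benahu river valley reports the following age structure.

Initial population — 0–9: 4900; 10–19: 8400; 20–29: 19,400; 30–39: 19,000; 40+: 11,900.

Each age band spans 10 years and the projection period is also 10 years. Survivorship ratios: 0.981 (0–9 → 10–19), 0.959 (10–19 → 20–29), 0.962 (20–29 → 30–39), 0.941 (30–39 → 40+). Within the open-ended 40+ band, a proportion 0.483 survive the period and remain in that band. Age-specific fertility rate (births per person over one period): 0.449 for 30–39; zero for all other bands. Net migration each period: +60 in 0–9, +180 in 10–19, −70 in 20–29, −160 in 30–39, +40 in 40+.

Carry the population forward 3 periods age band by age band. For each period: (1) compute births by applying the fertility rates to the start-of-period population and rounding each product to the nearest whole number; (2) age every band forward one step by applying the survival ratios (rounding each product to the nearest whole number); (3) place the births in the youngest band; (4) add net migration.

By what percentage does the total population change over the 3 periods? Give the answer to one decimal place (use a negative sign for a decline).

-28.5

[period 1]
Births: 19000 × 0.449 = 8531
10–19: 4900 × 0.981 = 4807
20–29: 8400 × 0.959 = 8056
30–39: 19400 × 0.962 = 18663
40+: 19000 × 0.941 + 11900 × 0.483 = 17879 + 5748 = 23627
Net migration: 0–9 + 60 → 8591; 10–19 + 180 → 4987; 20–29 − 70 → 7986; 30–39 − 160 → 18503; 40+ + 40 → 23667
End of period: [8591, 4987, 7986, 18503, 23667]
[period 2]
Births: 18503 × 0.449 = 8308
10–19: 8591 × 0.981 = 8428
20–29: 4987 × 0.959 = 4783
30–39: 7986 × 0.962 = 7683
40+: 18503 × 0.941 + 23667 × 0.483 = 17411 + 11431 = 28842
Net migration: 0–9 + 60 → 8368; 10–19 + 180 → 8608; 20–29 − 70 → 4713; 30–39 − 160 → 7523; 40+ + 40 → 28882
End of period: [8368, 8608, 4713, 7523, 28882]
[period 3]
Births: 7523 × 0.449 = 3378
10–19: 8368 × 0.981 = 8209
20–29: 8608 × 0.959 = 8255
30–39: 4713 × 0.962 = 4534
40+: 7523 × 0.941 + 28882 × 0.483 = 7079 + 13950 = 21029
Net migration: 0–9 + 60 → 3438; 10–19 + 180 → 8389; 20–29 − 70 → 8185; 30–39 − 160 → 4374; 40+ + 40 → 21069
End of period: [3438, 8389, 8185, 4374, 21069]
Total: 63600 → 45455; change = -18145; percentage change = -28.5%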